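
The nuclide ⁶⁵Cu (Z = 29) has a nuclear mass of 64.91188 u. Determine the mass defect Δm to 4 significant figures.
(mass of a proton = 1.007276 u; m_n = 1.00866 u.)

The nucleus contains 29 protons and 65 − 29 = 36 neutrons.
Total constituent mass: 29 × 1.007276 + 36 × 1.00866 = 65.522764 u
Δm = 65.522764 − 64.91188 = 0.610884 u

0.6109 u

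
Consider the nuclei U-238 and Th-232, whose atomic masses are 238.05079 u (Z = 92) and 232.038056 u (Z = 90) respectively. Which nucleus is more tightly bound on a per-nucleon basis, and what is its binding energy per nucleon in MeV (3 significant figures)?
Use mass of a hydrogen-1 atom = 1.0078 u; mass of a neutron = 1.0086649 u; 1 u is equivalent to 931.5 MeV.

Th-232; 7.61 MeV/nucleon

U-238: Σm = 92(1.0078) + 146(1.0086649) = 239.9826754 u; Δm = 1.9318854 u; E_B = 1799.6 MeV; E_B/A = 7.561 MeV
Th-232: Σm = 90(1.0078) + 142(1.0086649) = 233.9324158 u; Δm = 1.8943598 u; E_B = 1764.6 MeV; E_B/A = 7.606 MeV
Th-232 has the higher binding energy per nucleon, so it is the more tightly bound nucleus.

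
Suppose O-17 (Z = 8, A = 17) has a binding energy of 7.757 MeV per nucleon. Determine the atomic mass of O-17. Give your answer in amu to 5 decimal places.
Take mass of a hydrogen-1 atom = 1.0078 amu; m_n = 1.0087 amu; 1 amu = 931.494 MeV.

16.99913 amu

Total binding energy = 17 × 7.757 = 131.869 MeV
Mass defect = 131.869 MeV / (931.494 MeV/amu) = 0.1415672 amu
Constituent mass = 8(1.0078) + 9(1.0087) = 17.1407 amu
Atomic mass = 17.1407 − 0.1415672 = 16.9991328 amu ≈ 16.99913 amu (to 5 decimal places)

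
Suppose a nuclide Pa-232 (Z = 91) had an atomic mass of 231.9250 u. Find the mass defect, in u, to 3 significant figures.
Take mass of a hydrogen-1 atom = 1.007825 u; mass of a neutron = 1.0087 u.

Z = 91, so N = A − Z = 232 − 91 = 141.
Total constituent mass: 91 × 1.007825 + 141 × 1.0087 = 233.938775 u
The mass defect is 233.938775 − 231.9250 = 2.013775 u.

2.01 u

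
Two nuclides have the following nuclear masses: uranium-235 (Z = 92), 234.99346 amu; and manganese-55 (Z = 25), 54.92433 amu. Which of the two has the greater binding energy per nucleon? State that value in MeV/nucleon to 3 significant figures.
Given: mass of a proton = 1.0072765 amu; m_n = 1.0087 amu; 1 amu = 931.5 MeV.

uranium-235: Σm = 92(1.0072765) + 143(1.0087) = 236.9135380 amu; Δm = 1.9200780 amu; E_B = 1788.6 MeV; E_B/A = 7.611 MeV
manganese-55: Σm = 25(1.0072765) + 30(1.0087) = 55.4429125 amu; Δm = 0.5185825 amu; E_B = 483.06 MeV; E_B/A = 8.783 MeV
manganese-55 has the higher binding energy per nucleon, so it is the more tightly bound nucleus.

manganese-55; 8.78 MeV/nucleon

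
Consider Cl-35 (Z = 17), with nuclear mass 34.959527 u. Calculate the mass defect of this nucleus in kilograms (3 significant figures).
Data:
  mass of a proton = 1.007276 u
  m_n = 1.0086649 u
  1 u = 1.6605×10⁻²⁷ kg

Σm = 17·m_p + 18·m_n = 17.123692 + 18.1559682 = 35.2796602 u
The mass defect is 35.2796602 − 34.959527 = 0.3201332 u.
In SI units: 0.3201332 u × 1.6605×10⁻²⁷ kg/u = 5.3158e-28 kg

5.32e-28 kg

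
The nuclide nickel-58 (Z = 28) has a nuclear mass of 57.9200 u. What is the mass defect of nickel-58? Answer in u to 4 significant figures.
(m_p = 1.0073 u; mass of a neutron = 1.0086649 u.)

0.5443 u

With 28 protons and 30 neutrons (A = 58):
Total constituent mass: 28 × 1.0073 + 30 × 1.0086649 = 58.4643470 u
Mass defect Δm = 58.4643470 − 57.9200 = 0.5443470 u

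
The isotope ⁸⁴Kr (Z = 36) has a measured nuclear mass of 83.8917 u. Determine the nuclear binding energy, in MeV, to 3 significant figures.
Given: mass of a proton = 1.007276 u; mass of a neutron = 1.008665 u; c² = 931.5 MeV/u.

732 MeV

Σm = 36·m_p + 48·m_n = 36.261936 + 48.415920 = 84.677856 u
The mass defect is 84.677856 − 83.8917 = 0.786156 u.
E_B = 0.786156 × 931.5 = 732.304 MeV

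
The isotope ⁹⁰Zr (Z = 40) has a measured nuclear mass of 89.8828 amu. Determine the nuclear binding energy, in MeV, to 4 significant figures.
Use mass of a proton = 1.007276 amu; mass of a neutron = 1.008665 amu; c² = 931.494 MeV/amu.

783.8 MeV

The nucleus contains 40 protons and 90 − 40 = 50 neutrons.
Mass of separated nucleons = 40(1.007276) + 50(1.008665) = 40.291040 + 50.433250 = 90.724290 amu
Mass defect Δm = 90.724290 − 89.8828 = 0.841490 amu
E_B = 0.841490 × 931.494 = 783.843 MeV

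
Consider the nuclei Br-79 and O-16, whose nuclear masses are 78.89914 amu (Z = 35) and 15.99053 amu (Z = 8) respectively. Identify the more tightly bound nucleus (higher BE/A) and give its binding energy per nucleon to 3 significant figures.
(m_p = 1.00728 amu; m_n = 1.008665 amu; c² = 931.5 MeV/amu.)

Br-79; 8.69 MeV/nucleon

Br-79: Σm = 35(1.00728) + 44(1.008665) = 79.636060 amu; Δm = 0.736920 amu; E_B = 686.44 MeV; E_B/A = 8.689 MeV
O-16: Σm = 8(1.00728) + 8(1.008665) = 16.127560 amu; Δm = 0.137030 amu; E_B = 127.64 MeV; E_B/A = 7.978 MeV
Br-79 has the higher binding energy per nucleon, so it is the more tightly bound nucleus.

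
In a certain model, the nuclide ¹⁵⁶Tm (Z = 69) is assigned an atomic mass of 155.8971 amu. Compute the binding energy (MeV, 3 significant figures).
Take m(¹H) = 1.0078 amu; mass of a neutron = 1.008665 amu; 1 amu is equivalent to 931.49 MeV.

1300 MeV

With 69 protons and 87 neutrons (A = 156):
Total constituent mass: 69 × 1.0078 + 87 × 1.008665 = 157.292055 amu
Mass defect Δm = 157.292055 − 155.8971 = 1.394955 amu
E_B = 1.394955 × 931.49 = 1299.39 MeV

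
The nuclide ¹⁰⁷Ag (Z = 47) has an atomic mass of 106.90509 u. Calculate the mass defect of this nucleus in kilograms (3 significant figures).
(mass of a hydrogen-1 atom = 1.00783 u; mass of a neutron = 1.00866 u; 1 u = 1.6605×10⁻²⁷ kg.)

The nucleus contains 47 protons and 107 − 47 = 60 neutrons.
Mass of separated nucleons = 47(1.00783) + 60(1.00866) = 47.36801 + 60.51960 = 107.88761 u
Mass defect Δm = 107.88761 − 106.90509 = 0.98252 u
In SI units: 0.98252 u × 1.6605×10⁻²⁷ kg/u = 1.6315e-27 kg

1.63e-27 kg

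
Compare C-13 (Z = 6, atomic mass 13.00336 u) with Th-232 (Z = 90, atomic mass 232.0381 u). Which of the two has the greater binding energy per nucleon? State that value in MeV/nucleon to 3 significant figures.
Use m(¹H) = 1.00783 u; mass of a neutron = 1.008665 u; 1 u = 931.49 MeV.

C-13: Σm = 6(1.00783) + 7(1.008665) = 13.107635 u; Δm = 0.104275 u; E_B = 97.131 MeV; E_B/A = 7.472 MeV
Th-232: Σm = 90(1.00783) + 142(1.008665) = 233.935130 u; Δm = 1.897030 u; E_B = 1767.1 MeV; E_B/A = 7.617 MeV
Th-232 has the higher binding energy per nucleon, so it is the more tightly bound nucleus.

Th-232; 7.62 MeV/nucleon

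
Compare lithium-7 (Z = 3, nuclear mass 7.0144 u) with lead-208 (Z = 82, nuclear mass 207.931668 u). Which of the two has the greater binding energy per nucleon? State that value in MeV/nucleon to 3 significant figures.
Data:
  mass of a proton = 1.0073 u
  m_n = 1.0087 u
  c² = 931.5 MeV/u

lithium-7: Σm = 3(1.0073) + 4(1.0087) = 7.0567 u; Δm = 0.0423 u; E_B = 39.402 MeV; E_B/A = 5.629 MeV
lead-208: Σm = 82(1.0073) + 126(1.0087) = 209.6948 u; Δm = 1.763132 u; E_B = 1642.4 MeV; E_B/A = 7.896 MeV
lead-208 has the higher binding energy per nucleon, so it is the more tightly bound nucleus.

lead-208; 7.90 MeV/nucleon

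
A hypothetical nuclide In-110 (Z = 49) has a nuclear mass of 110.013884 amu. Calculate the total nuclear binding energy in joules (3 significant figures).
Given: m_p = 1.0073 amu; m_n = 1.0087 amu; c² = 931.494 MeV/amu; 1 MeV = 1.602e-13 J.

Total constituent mass: 49 × 1.0073 + 61 × 1.0087 = 110.8884 amu
Mass defect Δm = 110.8884 − 110.013884 = 0.874516 amu
Binding energy = Δm·c² = 0.874516 × 931.494 MeV/amu = 814.606 MeV
In joules: 814.606 MeV × 1.602e-13 J/MeV = 1.304999e-10 J

1.30e-10 J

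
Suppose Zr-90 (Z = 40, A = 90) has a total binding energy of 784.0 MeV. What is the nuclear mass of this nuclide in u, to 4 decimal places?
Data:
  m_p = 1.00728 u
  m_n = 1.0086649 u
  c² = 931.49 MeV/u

89.8828 u

Mass defect = 784.0 MeV / (931.49 MeV/u) = 0.841662 u
Constituent mass = 40(1.00728) + 50(1.0086649) = 90.7244450 u
Nuclear mass = 90.7244450 − 0.841662 = 89.8827830 u ≈ 89.8828 u (to 4 decimal places)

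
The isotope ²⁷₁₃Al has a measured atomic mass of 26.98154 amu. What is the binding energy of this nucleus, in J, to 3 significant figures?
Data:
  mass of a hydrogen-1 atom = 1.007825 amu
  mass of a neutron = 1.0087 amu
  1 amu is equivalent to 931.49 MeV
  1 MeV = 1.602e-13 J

Mass of separated nucleons = 13(1.007825) + 14(1.0087) = 13.101725 + 14.1218 = 27.223525 amu
The mass defect is 27.223525 − 26.98154 = 0.241985 amu.
E_B = 0.241985 × 931.49 = 225.407 MeV
In joules: 225.407 MeV × 1.602e-13 J/MeV = 3.6110e-11 J

3.61e-11 J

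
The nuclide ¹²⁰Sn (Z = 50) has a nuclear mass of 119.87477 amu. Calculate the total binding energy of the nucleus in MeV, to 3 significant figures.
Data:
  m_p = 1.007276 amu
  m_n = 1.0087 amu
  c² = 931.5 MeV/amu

1020 MeV

The nucleus contains 50 protons and 120 − 50 = 70 neutrons.
Σm = 50·m_p + 70·m_n = 50.363800 + 70.6090 = 120.972800 amu
The mass defect is 120.972800 − 119.87477 = 1.098030 amu.
Binding energy = Δm·c² = 1.098030 × 931.5 MeV/amu = 1022.81 MeV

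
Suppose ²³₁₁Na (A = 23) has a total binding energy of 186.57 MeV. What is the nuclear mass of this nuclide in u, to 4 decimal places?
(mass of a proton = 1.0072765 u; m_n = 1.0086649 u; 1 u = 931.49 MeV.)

22.9837 u

Mass defect = 186.57 MeV / (931.49 MeV/u) = 0.200292 u
Constituent mass = 11(1.0072765) + 12(1.0086649) = 23.1840203 u
Nuclear mass = 23.1840203 − 0.200292 = 22.9837283 u ≈ 22.9837 u (to 4 decimal places)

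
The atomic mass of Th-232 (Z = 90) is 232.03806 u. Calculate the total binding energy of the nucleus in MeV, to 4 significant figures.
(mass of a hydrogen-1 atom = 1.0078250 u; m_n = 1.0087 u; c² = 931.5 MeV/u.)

1771 MeV

Mass of separated nucleons = 90(1.0078250) + 142(1.0087) = 90.7042500 + 143.2354 = 233.9396500 u
Δm = 233.9396500 − 232.03806 = 1.9015900 u
Binding energy = Δm·c² = 1.9015900 × 931.5 MeV/u = 1771.33 MeV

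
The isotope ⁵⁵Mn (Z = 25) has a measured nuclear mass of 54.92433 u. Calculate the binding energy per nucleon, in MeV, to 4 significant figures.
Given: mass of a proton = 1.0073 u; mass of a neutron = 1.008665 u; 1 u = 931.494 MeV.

Total constituent mass: 25 × 1.0073 + 30 × 1.008665 = 55.442450 u
The mass defect is 55.442450 − 54.92433 = 0.518120 u.
Converting to energy: 0.518120 u × 931.494 MeV/u = 482.626 MeV
Per nucleon: 482.626 / 55 = 8.775 MeV

8.775 MeV/nucleon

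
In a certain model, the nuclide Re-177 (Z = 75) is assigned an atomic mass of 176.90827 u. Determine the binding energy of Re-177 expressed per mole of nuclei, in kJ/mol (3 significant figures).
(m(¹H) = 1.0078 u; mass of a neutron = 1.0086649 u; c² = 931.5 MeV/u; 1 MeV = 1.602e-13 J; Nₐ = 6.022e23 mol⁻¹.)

Σm = 75·m(¹H) + 102·m_n = 75.5850 + 102.8838198 = 178.4688198 u
Mass defect Δm = 178.4688198 − 176.90827 = 1.5605498 u
Converting to energy: 1.5605498 u × 931.5 MeV/u = 1453.65 MeV
Per nucleus in joules: 1453.65 MeV × 1.602e-13 J/MeV = 2.3287e-10 J
Per mole: 2.3287e-10 J × 6.022e23 mol⁻¹ = 1.4023e+14 J/mol

1.40e+11 kJ/mol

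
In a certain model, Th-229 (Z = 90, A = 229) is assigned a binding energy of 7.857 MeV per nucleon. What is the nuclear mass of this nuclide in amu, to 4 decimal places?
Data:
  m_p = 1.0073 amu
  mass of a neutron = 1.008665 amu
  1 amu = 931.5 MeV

Total binding energy = 229 × 7.857 = 1799.253 MeV
Mass defect = 1799.253 MeV / (931.5 MeV/amu) = 1.931565 amu
Constituent mass = 90(1.0073) + 139(1.008665) = 230.861435 amu
Nuclear mass = 230.861435 − 1.931565 = 228.929870 amu ≈ 228.9299 amu (to 4 decimal places)

228.9299 amu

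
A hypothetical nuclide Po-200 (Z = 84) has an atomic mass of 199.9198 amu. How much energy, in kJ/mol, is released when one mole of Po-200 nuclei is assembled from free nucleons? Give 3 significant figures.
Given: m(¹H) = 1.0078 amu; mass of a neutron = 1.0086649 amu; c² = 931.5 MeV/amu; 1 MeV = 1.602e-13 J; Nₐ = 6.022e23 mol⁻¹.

1.56e+11 kJ/mol

Mass of separated nucleons = 84(1.0078) + 116(1.0086649) = 84.6552 + 117.0051284 = 201.6603284 amu
Mass defect Δm = 201.6603284 − 199.9198 = 1.7405284 amu
Binding energy = Δm·c² = 1.7405284 × 931.5 MeV/amu = 1621.30 MeV
Per nucleus in joules: 1621.30 MeV × 1.602e-13 J/MeV = 2.5973e-10 J
Per mole: 2.5973e-10 J × 6.022e23 mol⁻¹ = 1.5641e+14 J/mol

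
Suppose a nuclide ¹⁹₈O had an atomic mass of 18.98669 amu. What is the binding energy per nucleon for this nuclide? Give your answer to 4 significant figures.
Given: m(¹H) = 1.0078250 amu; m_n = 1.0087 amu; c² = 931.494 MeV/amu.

8.413 MeV/nucleon

The nucleus contains 8 protons and 19 − 8 = 11 neutrons.
Σm = 8·m(¹H) + 11·m_n = 8.0626000 + 11.0957 = 19.1583000 amu
Mass defect Δm = 19.1583000 − 18.98669 = 0.1716100 amu
Converting to energy: 0.1716100 amu × 931.494 MeV/amu = 159.854 MeV
Per nucleon: 159.854 / 19 = 8.413 MeV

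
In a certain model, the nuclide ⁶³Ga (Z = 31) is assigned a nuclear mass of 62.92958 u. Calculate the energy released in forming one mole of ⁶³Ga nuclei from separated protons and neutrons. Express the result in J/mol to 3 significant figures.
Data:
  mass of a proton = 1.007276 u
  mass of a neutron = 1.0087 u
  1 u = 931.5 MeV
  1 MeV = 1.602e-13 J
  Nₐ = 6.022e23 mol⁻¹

The nucleus contains 31 protons and 63 − 31 = 32 neutrons.
Mass of separated nucleons = 31(1.007276) + 32(1.0087) = 31.225556 + 32.2784 = 63.503956 u
The mass defect is 63.503956 − 62.92958 = 0.574376 u.
Converting to energy: 0.574376 u × 931.5 MeV/u = 535.031 MeV
Per nucleus in joules: 535.031 MeV × 1.602e-13 J/MeV = 8.5712e-11 J
Per mole: 8.5712e-11 J × 6.022e23 mol⁻¹ = 5.1616e+13 J/mol

5.16e+13 J/mol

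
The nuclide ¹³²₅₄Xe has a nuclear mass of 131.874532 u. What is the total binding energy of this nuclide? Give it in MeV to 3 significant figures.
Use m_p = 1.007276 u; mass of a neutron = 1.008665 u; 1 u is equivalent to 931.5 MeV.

With 54 protons and 78 neutrons (A = 132):
Σm = 54·m_p + 78·m_n = 54.392904 + 78.675870 = 133.068774 u
Mass defect Δm = 133.068774 − 131.874532 = 1.194242 u
Binding energy = Δm·c² = 1.194242 × 931.5 MeV/u = 1112.44 MeV

1110 MeV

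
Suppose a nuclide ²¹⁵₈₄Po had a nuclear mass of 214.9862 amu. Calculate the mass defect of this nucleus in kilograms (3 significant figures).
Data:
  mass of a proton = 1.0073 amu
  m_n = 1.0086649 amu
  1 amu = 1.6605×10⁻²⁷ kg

The nucleus contains 84 protons and 215 − 84 = 131 neutrons.
Total constituent mass: 84 × 1.0073 + 131 × 1.0086649 = 216.7483019 amu
Δm = 216.7483019 − 214.9862 = 1.7621019 amu
In SI units: 1.7621019 amu × 1.6605×10⁻²⁷ kg/amu = 2.9260e-27 kg

2.93e-27 kg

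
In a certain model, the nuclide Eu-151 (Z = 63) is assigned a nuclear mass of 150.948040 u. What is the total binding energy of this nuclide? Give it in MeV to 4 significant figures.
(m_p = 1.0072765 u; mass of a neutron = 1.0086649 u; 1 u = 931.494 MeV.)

Z = 63, so N = A − Z = 151 − 63 = 88.
Σm = 63·m_p + 88·m_n = 63.4584195 + 88.7625112 = 152.2209307 u
The mass defect is 152.2209307 − 150.948040 = 1.2728907 u.
E_B = 1.2728907 × 931.494 = 1185.69 MeV

1186 MeV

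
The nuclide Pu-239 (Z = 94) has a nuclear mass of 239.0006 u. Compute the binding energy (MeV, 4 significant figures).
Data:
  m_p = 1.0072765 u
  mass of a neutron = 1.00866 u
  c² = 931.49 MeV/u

Z = 94, so N = A − Z = 239 − 94 = 145.
Σm = 94·m_p + 145·m_n = 94.6839910 + 146.25570 = 240.9396910 u
Δm = 240.9396910 − 239.0006 = 1.9390910 u
Converting to energy: 1.9390910 u × 931.49 MeV/u = 1806.24 MeV

1806 MeV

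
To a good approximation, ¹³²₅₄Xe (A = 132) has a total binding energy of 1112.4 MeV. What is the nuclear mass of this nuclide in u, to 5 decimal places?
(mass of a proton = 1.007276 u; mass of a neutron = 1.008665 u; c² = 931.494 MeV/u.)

Mass defect = 1112.4 MeV / (931.494 MeV/u) = 1.1942106 u
Constituent mass = 54(1.007276) + 78(1.008665) = 133.068774 u
Nuclear mass = 133.068774 − 1.1942106 = 131.8745634 u ≈ 131.87456 u (to 5 decimal places)

131.87456 u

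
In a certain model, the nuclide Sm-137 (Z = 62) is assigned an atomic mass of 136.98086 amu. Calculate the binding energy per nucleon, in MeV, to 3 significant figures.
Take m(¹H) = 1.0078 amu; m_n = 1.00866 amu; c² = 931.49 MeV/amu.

7.83 MeV/nucleon

Mass of separated nucleons = 62(1.0078) + 75(1.00866) = 62.4836 + 75.64950 = 138.13310 amu
The mass defect is 138.13310 − 136.98086 = 1.15224 amu.
E_B = 1.15224 × 931.49 = 1073.30 MeV
Per nucleon: 1073.30 / 137 = 7.834 MeV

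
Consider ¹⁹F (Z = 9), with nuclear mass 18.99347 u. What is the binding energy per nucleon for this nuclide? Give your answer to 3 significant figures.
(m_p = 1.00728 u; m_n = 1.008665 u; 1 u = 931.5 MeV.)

7.78 MeV/nucleon

The nucleus contains 9 protons and 19 − 9 = 10 neutrons.
Mass of separated nucleons = 9(1.00728) + 10(1.008665) = 9.06552 + 10.086650 = 19.152170 u
The mass defect is 19.152170 − 18.99347 = 0.158700 u.
Converting to energy: 0.158700 u × 931.5 MeV/u = 147.829 MeV
BE/A = 147.829 MeV / 19 = 7.780 MeV/nucleon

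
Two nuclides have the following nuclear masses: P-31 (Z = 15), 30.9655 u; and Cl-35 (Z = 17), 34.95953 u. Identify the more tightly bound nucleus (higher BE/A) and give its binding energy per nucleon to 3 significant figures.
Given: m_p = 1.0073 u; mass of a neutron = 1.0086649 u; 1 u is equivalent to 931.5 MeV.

Cl-35; 8.53 MeV/nucleon

P-31: Σm = 15(1.0073) + 16(1.0086649) = 31.2481384 u; Δm = 0.2826384 u; E_B = 263.28 MeV; E_B/A = 8.493 MeV
Cl-35: Σm = 17(1.0073) + 18(1.0086649) = 35.2800682 u; Δm = 0.3205382 u; E_B = 298.58 MeV; E_B/A = 8.531 MeV
Cl-35 has the higher binding energy per nucleon, so it is the more tightly bound nucleus.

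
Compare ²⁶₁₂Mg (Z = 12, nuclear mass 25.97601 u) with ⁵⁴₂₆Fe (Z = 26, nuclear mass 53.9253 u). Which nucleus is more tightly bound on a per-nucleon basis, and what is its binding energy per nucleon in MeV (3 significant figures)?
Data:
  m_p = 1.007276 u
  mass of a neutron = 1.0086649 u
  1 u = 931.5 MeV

²⁶₁₂Mg: Σm = 12(1.007276) + 14(1.0086649) = 26.2086206 u; Δm = 0.2326106 u; E_B = 216.68 MeV; E_B/A = 8.334 MeV
⁵⁴₂₆Fe: Σm = 26(1.007276) + 28(1.0086649) = 54.4317932 u; Δm = 0.5064932 u; E_B = 471.80 MeV; E_B/A = 8.737 MeV
⁵⁴₂₆Fe has the higher binding energy per nucleon, so it is the more tightly bound nucleus.

⁵⁴₂₆Fe; 8.74 MeV/nucleon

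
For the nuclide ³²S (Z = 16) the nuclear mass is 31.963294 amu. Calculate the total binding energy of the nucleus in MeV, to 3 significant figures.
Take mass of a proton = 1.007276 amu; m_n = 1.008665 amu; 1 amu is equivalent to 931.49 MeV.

272 MeV

Z = 16, so N = A − Z = 32 − 16 = 16.
Total constituent mass: 16 × 1.007276 + 16 × 1.008665 = 32.255056 amu
Δm = 32.255056 − 31.963294 = 0.291762 amu
Converting to energy: 0.291762 amu × 931.49 MeV/amu = 271.773 MeV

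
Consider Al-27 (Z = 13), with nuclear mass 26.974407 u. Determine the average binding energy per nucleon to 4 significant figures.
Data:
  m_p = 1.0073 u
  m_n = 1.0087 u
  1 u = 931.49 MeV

8.359 MeV/nucleon

Total constituent mass: 13 × 1.0073 + 14 × 1.0087 = 27.2167 u
Mass defect Δm = 27.2167 − 26.974407 = 0.242293 u
Binding energy = Δm·c² = 0.242293 × 931.49 MeV/u = 225.694 MeV
Per nucleon: 225.694 / 27 = 8.359 MeV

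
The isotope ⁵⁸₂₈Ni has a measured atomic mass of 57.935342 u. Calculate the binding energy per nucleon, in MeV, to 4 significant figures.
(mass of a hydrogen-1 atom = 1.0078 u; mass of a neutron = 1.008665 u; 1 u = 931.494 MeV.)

The nucleus contains 28 protons and 58 − 28 = 30 neutrons.
Σm = 28·m(¹H) + 30·m_n = 28.2184 + 30.259950 = 58.478350 u
The mass defect is 58.478350 − 57.935342 = 0.543008 u.
Converting to energy: 0.543008 u × 931.494 MeV/u = 505.809 MeV
Per nucleon: 505.809 / 58 = 8.721 MeV

8.721 MeV/nucleon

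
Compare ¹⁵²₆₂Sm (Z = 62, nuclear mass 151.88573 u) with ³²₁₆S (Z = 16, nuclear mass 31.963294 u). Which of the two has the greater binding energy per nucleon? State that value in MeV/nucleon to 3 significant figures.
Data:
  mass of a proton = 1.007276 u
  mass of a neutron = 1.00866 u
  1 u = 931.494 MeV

¹⁵²₆₂Sm: Σm = 62(1.007276) + 90(1.00866) = 153.230512 u; Δm = 1.344782 u; E_B = 1252.7 MeV; E_B/A = 8.241 MeV
³²₁₆S: Σm = 16(1.007276) + 16(1.00866) = 32.254976 u; Δm = 0.291682 u; E_B = 271.70 MeV; E_B/A = 8.491 MeV
³²₁₆S has the higher binding energy per nucleon, so it is the more tightly bound nucleus.

³²₁₆S; 8.49 MeV/nucleon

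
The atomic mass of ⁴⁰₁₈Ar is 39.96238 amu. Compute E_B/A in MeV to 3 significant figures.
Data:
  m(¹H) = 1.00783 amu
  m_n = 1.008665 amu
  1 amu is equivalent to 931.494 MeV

Σm = 18·m(¹H) + 22·m_n = 18.14094 + 22.190630 = 40.331570 amu
Mass defect Δm = 40.331570 − 39.96238 = 0.369190 amu
E_B = 0.369190 × 931.494 = 343.898 MeV
Dividing by A = 40 gives 8.597 MeV per nucleon.

8.60 MeV/nucleon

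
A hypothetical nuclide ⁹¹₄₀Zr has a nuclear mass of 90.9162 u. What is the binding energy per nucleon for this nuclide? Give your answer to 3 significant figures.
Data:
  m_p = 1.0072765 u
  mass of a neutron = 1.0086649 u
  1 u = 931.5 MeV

Z = 40, so N = A − Z = 91 − 40 = 51.
Σm = 40·m_p + 51·m_n = 40.2910600 + 51.4419099 = 91.7329699 u
The mass defect is 91.7329699 − 90.9162 = 0.8167699 u.
Binding energy = Δm·c² = 0.8167699 × 931.5 MeV/u = 760.821 MeV
Per nucleon: 760.821 / 91 = 8.361 MeV

8.36 MeV/nucleon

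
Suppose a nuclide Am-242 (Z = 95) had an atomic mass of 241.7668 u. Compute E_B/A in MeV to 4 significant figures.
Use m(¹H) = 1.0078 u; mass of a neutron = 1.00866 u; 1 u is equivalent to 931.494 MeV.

8.650 MeV/nucleon

Mass of separated nucleons = 95(1.0078) + 147(1.00866) = 95.7410 + 148.27302 = 244.01402 u
Mass defect Δm = 244.01402 − 241.7668 = 2.24722 u
Binding energy = Δm·c² = 2.24722 × 931.494 MeV/u = 2093.27 MeV
Dividing by A = 242 gives 8.650 MeV per nucleon.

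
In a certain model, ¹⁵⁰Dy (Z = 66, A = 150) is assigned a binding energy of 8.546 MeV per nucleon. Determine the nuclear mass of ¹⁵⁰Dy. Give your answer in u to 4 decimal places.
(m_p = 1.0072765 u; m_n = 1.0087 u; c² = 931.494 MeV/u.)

Total binding energy = 150 × 8.546 = 1281.900 MeV
Mass defect = 1281.900 MeV / (931.494 MeV/u) = 1.376176 u
Constituent mass = 66(1.0072765) + 84(1.0087) = 151.2110490 u
Nuclear mass = 151.2110490 − 1.376176 = 149.8348730 u ≈ 149.8349 u (to 4 decimal places)

149.8349 u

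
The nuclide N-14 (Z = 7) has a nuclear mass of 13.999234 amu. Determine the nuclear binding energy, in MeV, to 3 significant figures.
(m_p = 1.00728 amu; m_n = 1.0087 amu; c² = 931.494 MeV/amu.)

105 MeV

The nucleus contains 7 protons and 14 − 7 = 7 neutrons.
Mass of separated nucleons = 7(1.00728) + 7(1.0087) = 7.05096 + 7.0609 = 14.11186 amu
Δm = 14.11186 − 13.999234 = 0.112626 amu
Binding energy = Δm·c² = 0.112626 × 931.494 MeV/amu = 104.910 MeV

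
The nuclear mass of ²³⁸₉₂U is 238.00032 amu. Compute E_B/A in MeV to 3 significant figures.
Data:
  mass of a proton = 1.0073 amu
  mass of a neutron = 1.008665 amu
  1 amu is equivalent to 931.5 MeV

Total constituent mass: 92 × 1.0073 + 146 × 1.008665 = 239.936690 amu
The mass defect is 239.936690 − 238.00032 = 1.936370 amu.
E_B = 1.936370 × 931.5 = 1803.73 MeV
BE/A = 1803.73 MeV / 238 = 7.579 MeV/nucleon

7.58 MeV/nucleon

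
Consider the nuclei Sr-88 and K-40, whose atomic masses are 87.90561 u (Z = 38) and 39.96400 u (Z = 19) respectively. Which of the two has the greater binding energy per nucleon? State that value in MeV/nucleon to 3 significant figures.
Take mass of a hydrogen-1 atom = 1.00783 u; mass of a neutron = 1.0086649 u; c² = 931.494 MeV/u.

Sr-88; 8.73 MeV/nucleon

Sr-88: Σm = 38(1.00783) + 50(1.0086649) = 88.7307850 u; Δm = 0.8251750 u; E_B = 768.646 MeV; E_B/A = 8.7346 MeV
K-40: Σm = 19(1.00783) + 21(1.0086649) = 40.3307329 u; Δm = 0.3667329 u; E_B = 341.61 MeV; E_B/A = 8.540 MeV
Sr-88 has the higher binding energy per nucleon, so it is the more tightly bound nucleus.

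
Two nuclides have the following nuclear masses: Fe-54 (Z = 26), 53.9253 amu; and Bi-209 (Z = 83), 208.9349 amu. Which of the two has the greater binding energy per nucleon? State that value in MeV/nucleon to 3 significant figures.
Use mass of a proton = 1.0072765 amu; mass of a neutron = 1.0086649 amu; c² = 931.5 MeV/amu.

Fe-54: Σm = 26(1.0072765) + 28(1.0086649) = 54.4318062 amu; Δm = 0.5065062 amu; E_B = 471.81 MeV; E_B/A = 8.737 MeV
Bi-209: Σm = 83(1.0072765) + 126(1.0086649) = 210.6957269 amu; Δm = 1.7608269 amu; E_B = 1640.2 MeV; E_B/A = 7.848 MeV
Fe-54 has the higher binding energy per nucleon, so it is the more tightly bound nucleus.

Fe-54; 8.74 MeV/nucleon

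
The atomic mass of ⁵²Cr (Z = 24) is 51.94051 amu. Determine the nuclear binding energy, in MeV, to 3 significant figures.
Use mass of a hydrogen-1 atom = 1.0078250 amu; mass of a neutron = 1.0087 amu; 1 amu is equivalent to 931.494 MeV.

The nucleus contains 24 protons and 52 − 24 = 28 neutrons.
Total constituent mass: 24 × 1.0078250 + 28 × 1.0087 = 52.4314000 amu
Mass defect Δm = 52.4314000 − 51.94051 = 0.4908900 amu
Binding energy = Δm·c² = 0.4908900 × 931.494 MeV/amu = 457.261 MeV

457 MeV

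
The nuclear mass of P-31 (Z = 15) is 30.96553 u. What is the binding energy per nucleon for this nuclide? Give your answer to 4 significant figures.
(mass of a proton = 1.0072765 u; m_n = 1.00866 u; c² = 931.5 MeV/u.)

Total constituent mass: 15 × 1.0072765 + 16 × 1.00866 = 31.2477075 u
Mass defect Δm = 31.2477075 − 30.96553 = 0.2821775 u
Converting to energy: 0.2821775 u × 931.5 MeV/u = 262.848 MeV
BE/A = 262.848 MeV / 31 = 8.479 MeV/nucleon

8.479 MeV/nucleon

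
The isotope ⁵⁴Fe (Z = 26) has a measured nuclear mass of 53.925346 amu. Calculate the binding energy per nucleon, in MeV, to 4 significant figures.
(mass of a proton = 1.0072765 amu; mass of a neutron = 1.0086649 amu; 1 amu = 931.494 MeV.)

8.736 MeV/nucleon

With 26 protons and 28 neutrons (A = 54):
Mass of separated nucleons = 26(1.0072765) + 28(1.0086649) = 26.1891890 + 28.2426172 = 54.4318062 amu
Mass defect Δm = 54.4318062 − 53.925346 = 0.5064602 amu
Binding energy = Δm·c² = 0.5064602 × 931.494 MeV/amu = 471.765 MeV
Per nucleon: 471.765 / 54 = 8.736 MeV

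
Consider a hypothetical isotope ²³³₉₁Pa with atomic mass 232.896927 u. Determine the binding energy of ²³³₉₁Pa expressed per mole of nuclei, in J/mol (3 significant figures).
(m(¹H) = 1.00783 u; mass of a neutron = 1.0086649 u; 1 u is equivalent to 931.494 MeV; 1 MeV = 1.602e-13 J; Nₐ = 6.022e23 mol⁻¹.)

Mass of separated nucleons = 91(1.00783) + 142(1.0086649) = 91.71253 + 143.2304158 = 234.9429458 u
The mass defect is 234.9429458 − 232.896927 = 2.0460188 u.
Converting to energy: 2.0460188 u × 931.494 MeV/u = 1905.85 MeV
Per nucleus in joules: 1905.85 MeV × 1.602e-13 J/MeV = 3.0532e-10 J
Per mole: 3.0532e-10 J × 6.022e23 mol⁻¹ = 1.8386e+14 J/mol

1.84e+14 J/mol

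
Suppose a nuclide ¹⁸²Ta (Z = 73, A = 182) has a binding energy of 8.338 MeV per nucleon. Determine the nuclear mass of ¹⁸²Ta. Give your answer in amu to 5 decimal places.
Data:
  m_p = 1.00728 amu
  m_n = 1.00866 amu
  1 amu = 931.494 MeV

Total binding energy = 182 × 8.338 = 1517.516 MeV
Mass defect = 1517.516 MeV / (931.494 MeV/amu) = 1.6291205 amu
Constituent mass = 73(1.00728) + 109(1.00866) = 183.47538 amu
Nuclear mass = 183.47538 − 1.6291205 = 181.8462595 amu ≈ 181.84626 amu (to 5 decimal places)

181.84626 amu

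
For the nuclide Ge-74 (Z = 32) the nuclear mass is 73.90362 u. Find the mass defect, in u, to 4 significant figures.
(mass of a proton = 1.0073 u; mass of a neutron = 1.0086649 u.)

0.6939 u

Z = 32, so N = A − Z = 74 − 32 = 42.
Mass of separated nucleons = 32(1.0073) + 42(1.0086649) = 32.2336 + 42.3639258 = 74.5975258 u
Δm = 74.5975258 − 73.90362 = 0.6939058 u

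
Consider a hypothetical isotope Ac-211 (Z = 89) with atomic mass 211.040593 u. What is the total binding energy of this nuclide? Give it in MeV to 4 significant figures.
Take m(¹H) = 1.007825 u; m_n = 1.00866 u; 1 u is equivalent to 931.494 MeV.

Total constituent mass: 89 × 1.007825 + 122 × 1.00866 = 212.752945 u
Mass defect Δm = 212.752945 − 211.040593 = 1.712352 u
Converting to energy: 1.712352 u × 931.494 MeV/u = 1595.05 MeV

1595 MeV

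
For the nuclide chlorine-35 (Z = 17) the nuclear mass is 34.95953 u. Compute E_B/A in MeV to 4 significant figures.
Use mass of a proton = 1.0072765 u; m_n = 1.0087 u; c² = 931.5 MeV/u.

Z = 17, so N = A − Z = 35 − 17 = 18.
Mass of separated nucleons = 17(1.0072765) + 18(1.0087) = 17.1237005 + 18.1566 = 35.2803005 u
Mass defect Δm = 35.2803005 − 34.95953 = 0.3207705 u
E_B = 0.3207705 × 931.5 = 298.798 MeV
Dividing by A = 35 gives 8.537 MeV per nucleon.

8.537 MeV/nucleon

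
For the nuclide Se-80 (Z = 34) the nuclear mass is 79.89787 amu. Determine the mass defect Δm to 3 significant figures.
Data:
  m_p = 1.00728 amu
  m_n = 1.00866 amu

The nucleus contains 34 protons and 80 − 34 = 46 neutrons.
Mass of separated nucleons = 34(1.00728) + 46(1.00866) = 34.24752 + 46.39836 = 80.64588 amu
The mass defect is 80.64588 − 79.89787 = 0.74801 amu.

0.748 amu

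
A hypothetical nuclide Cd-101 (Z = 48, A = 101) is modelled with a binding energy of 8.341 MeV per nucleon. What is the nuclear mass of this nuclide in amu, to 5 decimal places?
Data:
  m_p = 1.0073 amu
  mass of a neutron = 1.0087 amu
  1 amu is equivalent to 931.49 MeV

100.90710 amu

Total binding energy = 101 × 8.341 = 842.441 MeV
Mass defect = 842.441 MeV / (931.49 MeV/amu) = 0.9044016 amu
Constituent mass = 48(1.0073) + 53(1.0087) = 101.8115 amu
Nuclear mass = 101.8115 − 0.9044016 = 100.9070984 amu ≈ 100.90710 amu (to 5 decimal places)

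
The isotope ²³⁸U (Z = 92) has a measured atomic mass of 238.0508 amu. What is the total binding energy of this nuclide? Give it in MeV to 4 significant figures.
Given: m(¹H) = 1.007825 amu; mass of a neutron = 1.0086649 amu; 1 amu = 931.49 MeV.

Z = 92, so N = A − Z = 238 − 92 = 146.
Total constituent mass: 92 × 1.007825 + 146 × 1.0086649 = 239.9849754 amu
Mass defect Δm = 239.9849754 − 238.0508 = 1.9341754 amu
Binding energy = Δm·c² = 1.9341754 × 931.49 MeV/amu = 1801.67 MeV

1802 MeV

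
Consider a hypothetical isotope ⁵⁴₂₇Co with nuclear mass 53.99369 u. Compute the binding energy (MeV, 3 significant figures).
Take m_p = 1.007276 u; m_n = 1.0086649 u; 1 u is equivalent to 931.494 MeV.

Total constituent mass: 27 × 1.007276 + 27 × 1.0086649 = 54.4304043 u
The mass defect is 54.4304043 − 53.99369 = 0.4367143 u.
E_B = 0.4367143 × 931.494 = 406.797 MeV

407 MeV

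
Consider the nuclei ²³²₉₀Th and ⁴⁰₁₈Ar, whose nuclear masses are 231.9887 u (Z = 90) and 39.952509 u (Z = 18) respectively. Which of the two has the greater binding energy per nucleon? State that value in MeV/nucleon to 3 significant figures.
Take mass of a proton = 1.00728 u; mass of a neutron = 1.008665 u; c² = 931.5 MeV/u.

⁴⁰₁₈Ar; 8.60 MeV/nucleon

²³²₉₀Th: Σm = 90(1.00728) + 142(1.008665) = 233.885630 u; Δm = 1.896930 u; E_B = 1767.0 MeV; E_B/A = 7.616 MeV
⁴⁰₁₈Ar: Σm = 18(1.00728) + 22(1.008665) = 40.321670 u; Δm = 0.369161 u; E_B = 343.87 MeV; E_B/A = 8.597 MeV
⁴⁰₁₈Ar has the higher binding energy per nucleon, so it is the more tightly bound nucleus.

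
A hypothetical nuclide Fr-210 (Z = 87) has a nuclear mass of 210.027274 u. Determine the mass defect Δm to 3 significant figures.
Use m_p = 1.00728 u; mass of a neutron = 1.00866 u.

1.67 u

Mass of separated nucleons = 87(1.00728) + 123(1.00866) = 87.63336 + 124.06518 = 211.69854 u
Δm = 211.69854 − 210.027274 = 1.671266 u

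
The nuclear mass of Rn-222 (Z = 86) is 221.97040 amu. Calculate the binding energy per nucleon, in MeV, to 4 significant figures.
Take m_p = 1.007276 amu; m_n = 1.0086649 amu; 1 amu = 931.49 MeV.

With 86 protons and 136 neutrons (A = 222):
Mass of separated nucleons = 86(1.007276) + 136(1.0086649) = 86.625736 + 137.1784264 = 223.8041624 amu
The mass defect is 223.8041624 − 221.97040 = 1.8337624 amu.
E_B = 1.8337624 × 931.49 = 1708.13 MeV
Dividing by A = 222 gives 7.694 MeV per nucleon.

7.694 MeV/nucleon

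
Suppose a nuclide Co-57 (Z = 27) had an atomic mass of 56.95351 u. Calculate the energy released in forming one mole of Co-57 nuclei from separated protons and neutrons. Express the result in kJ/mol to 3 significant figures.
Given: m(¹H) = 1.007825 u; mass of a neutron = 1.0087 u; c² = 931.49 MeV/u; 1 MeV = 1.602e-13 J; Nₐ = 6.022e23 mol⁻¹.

With 27 protons and 30 neutrons (A = 57):
Mass of separated nucleons = 27(1.007825) + 30(1.0087) = 27.211275 + 30.2610 = 57.472275 u
The mass defect is 57.472275 − 56.95351 = 0.518765 u.
Binding energy = Δm·c² = 0.518765 × 931.49 MeV/u = 483.224 MeV
Per nucleus in joules: 483.224 MeV × 1.602e-13 J/MeV = 7.7412e-11 J
Per mole: 7.7412e-11 J × 6.022e23 mol⁻¹ = 4.6618e+13 J/mol

4.66e+10 kJ/mol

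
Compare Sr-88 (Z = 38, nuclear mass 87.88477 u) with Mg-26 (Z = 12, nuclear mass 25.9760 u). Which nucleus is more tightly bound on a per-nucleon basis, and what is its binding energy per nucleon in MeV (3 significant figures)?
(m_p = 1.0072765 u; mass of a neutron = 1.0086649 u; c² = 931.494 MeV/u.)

Sr-88: Σm = 38(1.0072765) + 50(1.0086649) = 88.7097520 u; Δm = 0.8249820 u; E_B = 768.47 MeV; E_B/A = 8.733 MeV
Mg-26: Σm = 12(1.0072765) + 14(1.0086649) = 26.2086266 u; Δm = 0.2326266 u; E_B = 216.69 MeV; E_B/A = 8.334 MeV
Sr-88 has the higher binding energy per nucleon, so it is the more tightly bound nucleus.

Sr-88; 8.73 MeV/nucleon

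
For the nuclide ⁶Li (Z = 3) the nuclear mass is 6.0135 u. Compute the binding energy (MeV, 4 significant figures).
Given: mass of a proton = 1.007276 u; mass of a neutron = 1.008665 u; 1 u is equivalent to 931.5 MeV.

The nucleus contains 3 protons and 6 − 3 = 3 neutrons.
Σm = 3·m_p + 3·m_n = 3.021828 + 3.025995 = 6.047823 u
Mass defect Δm = 6.047823 − 6.0135 = 0.034323 u
Converting to energy: 0.034323 u × 931.5 MeV/u = 31.9719 MeV

31.97 MeV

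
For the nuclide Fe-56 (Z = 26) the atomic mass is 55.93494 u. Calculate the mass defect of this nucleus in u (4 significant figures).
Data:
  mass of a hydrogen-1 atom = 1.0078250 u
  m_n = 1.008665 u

The nucleus contains 26 protons and 56 − 26 = 30 neutrons.
Σm = 26·m(¹H) + 30·m_n = 26.2034500 + 30.259950 = 56.4634000 u
Mass defect Δm = 56.4634000 − 55.93494 = 0.5284600 u

0.5285 u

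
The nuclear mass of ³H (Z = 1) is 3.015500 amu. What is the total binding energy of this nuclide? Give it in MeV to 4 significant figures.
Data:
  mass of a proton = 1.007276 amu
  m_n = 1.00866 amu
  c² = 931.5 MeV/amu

Σm = 1·m_p + 2·m_n = 1.007276 + 2.01732 = 3.024596 amu
The mass defect is 3.024596 − 3.015500 = 0.009096 amu.
E_B = 0.009096 × 931.5 = 8.47292 MeV

8.473 MeV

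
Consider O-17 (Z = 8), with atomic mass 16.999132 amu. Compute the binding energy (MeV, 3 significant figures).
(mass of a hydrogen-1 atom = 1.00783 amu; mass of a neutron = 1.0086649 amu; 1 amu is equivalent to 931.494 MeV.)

132 MeV

Mass of separated nucleons = 8(1.00783) + 9(1.0086649) = 8.06264 + 9.0779841 = 17.1406241 amu
Δm = 17.1406241 − 16.999132 = 0.1414921 amu
E_B = 0.1414921 × 931.494 = 131.799 MeV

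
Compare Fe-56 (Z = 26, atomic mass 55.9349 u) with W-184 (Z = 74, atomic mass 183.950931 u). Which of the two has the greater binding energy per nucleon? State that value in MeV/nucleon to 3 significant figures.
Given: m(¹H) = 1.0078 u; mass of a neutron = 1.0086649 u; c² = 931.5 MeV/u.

Fe-56; 8.78 MeV/nucleon

Fe-56: Σm = 26(1.0078) + 30(1.0086649) = 56.4627470 u; Δm = 0.5278470 u; E_B = 491.69 MeV; E_B/A = 8.780 MeV
W-184: Σm = 74(1.0078) + 110(1.0086649) = 185.5303390 u; Δm = 1.5794080 u; E_B = 1471.2 MeV; E_B/A = 7.996 MeV
Fe-56 has the higher binding energy per nucleon, so it is the more tightly bound nucleus.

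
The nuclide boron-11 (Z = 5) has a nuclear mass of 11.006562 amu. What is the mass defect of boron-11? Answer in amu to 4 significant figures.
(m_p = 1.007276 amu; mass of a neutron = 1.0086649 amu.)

Mass of separated nucleons = 5(1.007276) + 6(1.0086649) = 5.036380 + 6.0519894 = 11.0883694 amu
The mass defect is 11.0883694 − 11.006562 = 0.0818074 amu.

0.08181 amu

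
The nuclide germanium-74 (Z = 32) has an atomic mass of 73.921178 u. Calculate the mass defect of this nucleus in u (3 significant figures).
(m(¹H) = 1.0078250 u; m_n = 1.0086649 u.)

0.693 u

Total constituent mass: 32 × 1.0078250 + 42 × 1.0086649 = 74.6143258 u
Mass defect Δm = 74.6143258 − 73.921178 = 0.6931478 u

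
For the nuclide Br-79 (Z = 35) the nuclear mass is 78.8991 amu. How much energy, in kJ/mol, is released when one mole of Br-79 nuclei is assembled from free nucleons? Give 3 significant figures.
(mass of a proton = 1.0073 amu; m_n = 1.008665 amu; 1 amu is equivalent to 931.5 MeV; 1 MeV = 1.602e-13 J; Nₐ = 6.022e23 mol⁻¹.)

Total constituent mass: 35 × 1.0073 + 44 × 1.008665 = 79.636760 amu
Δm = 79.636760 − 78.8991 = 0.737660 amu
Binding energy = Δm·c² = 0.737660 × 931.5 MeV/amu = 687.130 MeV
Per nucleus in joules: 687.130 MeV × 1.602e-13 J/MeV = 1.1008e-10 J
Per mole: 1.1008e-10 J × 6.022e23 mol⁻¹ = 6.6290e+13 J/mol

6.63e+10 kJ/mol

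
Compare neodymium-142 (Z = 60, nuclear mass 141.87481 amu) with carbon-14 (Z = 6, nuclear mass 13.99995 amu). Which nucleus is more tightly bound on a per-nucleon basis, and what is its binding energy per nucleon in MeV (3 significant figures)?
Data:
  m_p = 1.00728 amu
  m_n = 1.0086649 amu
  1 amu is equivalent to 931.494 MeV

neodymium-142; 8.35 MeV/nucleon

neodymium-142: Σm = 60(1.00728) + 82(1.0086649) = 143.1473218 amu; Δm = 1.2725118 amu; E_B = 1185.3 MeV; E_B/A = 8.347 MeV
carbon-14: Σm = 6(1.00728) + 8(1.0086649) = 14.1129992 amu; Δm = 0.1130492 amu; E_B = 105.305 MeV; E_B/A = 7.522 MeV
neodymium-142 has the higher binding energy per nucleon, so it is the more tightly bound nucleus.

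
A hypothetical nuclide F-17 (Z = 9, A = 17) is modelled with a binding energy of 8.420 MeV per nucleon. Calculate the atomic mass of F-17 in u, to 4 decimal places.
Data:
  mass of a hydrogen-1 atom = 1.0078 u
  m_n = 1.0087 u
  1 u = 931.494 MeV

Total binding energy = 17 × 8.420 = 143.140 MeV
Mass defect = 143.140 MeV / (931.494 MeV/u) = 0.153667 u
Constituent mass = 9(1.0078) + 8(1.0087) = 17.1398 u
Atomic mass = 17.1398 − 0.153667 = 16.986133 u ≈ 16.9861 u (to 4 decimal places)

16.9861 u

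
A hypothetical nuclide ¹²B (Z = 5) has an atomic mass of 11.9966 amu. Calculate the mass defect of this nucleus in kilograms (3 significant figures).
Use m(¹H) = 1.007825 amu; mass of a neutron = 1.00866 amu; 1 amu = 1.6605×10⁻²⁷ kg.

Z = 5, so N = A − Z = 12 − 5 = 7.
Σm = 5·m(¹H) + 7·m_n = 5.039125 + 7.06062 = 12.099745 amu
The mass defect is 12.099745 − 11.9966 = 0.103145 amu.
In SI units: 0.103145 amu × 1.6605×10⁻²⁷ kg/amu = 1.7127e-28 kg

1.71e-28 kg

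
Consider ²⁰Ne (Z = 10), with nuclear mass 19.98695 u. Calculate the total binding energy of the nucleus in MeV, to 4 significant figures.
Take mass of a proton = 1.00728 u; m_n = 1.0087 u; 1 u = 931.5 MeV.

Σm = 10·m_p + 10·m_n = 10.07280 + 10.0870 = 20.15980 u
Mass defect Δm = 20.15980 − 19.98695 = 0.17285 u
Converting to energy: 0.17285 u × 931.5 MeV/u = 161.010 MeV

161.0 MeV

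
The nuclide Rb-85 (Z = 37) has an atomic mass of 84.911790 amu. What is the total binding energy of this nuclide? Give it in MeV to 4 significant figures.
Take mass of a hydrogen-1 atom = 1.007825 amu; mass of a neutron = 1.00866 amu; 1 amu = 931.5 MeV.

739.1 MeV

The nucleus contains 37 protons and 85 − 37 = 48 neutrons.
Total constituent mass: 37 × 1.007825 + 48 × 1.00866 = 85.705205 amu
Δm = 85.705205 − 84.911790 = 0.793415 amu
Converting to energy: 0.793415 amu × 931.5 MeV/amu = 739.066 MeV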